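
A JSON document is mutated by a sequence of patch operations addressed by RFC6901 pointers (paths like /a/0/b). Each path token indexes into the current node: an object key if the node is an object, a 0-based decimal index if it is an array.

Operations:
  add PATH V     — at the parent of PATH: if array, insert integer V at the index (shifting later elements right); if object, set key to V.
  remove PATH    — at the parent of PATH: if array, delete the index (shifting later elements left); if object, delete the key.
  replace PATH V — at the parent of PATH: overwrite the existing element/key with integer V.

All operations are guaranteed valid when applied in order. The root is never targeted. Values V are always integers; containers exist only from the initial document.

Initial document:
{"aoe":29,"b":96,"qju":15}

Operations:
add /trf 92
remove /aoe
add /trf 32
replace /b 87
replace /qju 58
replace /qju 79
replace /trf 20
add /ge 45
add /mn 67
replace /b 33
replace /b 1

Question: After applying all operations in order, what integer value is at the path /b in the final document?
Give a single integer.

Answer: 1

Derivation:
After op 1 (add /trf 92): {"aoe":29,"b":96,"qju":15,"trf":92}
After op 2 (remove /aoe): {"b":96,"qju":15,"trf":92}
After op 3 (add /trf 32): {"b":96,"qju":15,"trf":32}
After op 4 (replace /b 87): {"b":87,"qju":15,"trf":32}
After op 5 (replace /qju 58): {"b":87,"qju":58,"trf":32}
After op 6 (replace /qju 79): {"b":87,"qju":79,"trf":32}
After op 7 (replace /trf 20): {"b":87,"qju":79,"trf":20}
After op 8 (add /ge 45): {"b":87,"ge":45,"qju":79,"trf":20}
After op 9 (add /mn 67): {"b":87,"ge":45,"mn":67,"qju":79,"trf":20}
After op 10 (replace /b 33): {"b":33,"ge":45,"mn":67,"qju":79,"trf":20}
After op 11 (replace /b 1): {"b":1,"ge":45,"mn":67,"qju":79,"trf":20}
Value at /b: 1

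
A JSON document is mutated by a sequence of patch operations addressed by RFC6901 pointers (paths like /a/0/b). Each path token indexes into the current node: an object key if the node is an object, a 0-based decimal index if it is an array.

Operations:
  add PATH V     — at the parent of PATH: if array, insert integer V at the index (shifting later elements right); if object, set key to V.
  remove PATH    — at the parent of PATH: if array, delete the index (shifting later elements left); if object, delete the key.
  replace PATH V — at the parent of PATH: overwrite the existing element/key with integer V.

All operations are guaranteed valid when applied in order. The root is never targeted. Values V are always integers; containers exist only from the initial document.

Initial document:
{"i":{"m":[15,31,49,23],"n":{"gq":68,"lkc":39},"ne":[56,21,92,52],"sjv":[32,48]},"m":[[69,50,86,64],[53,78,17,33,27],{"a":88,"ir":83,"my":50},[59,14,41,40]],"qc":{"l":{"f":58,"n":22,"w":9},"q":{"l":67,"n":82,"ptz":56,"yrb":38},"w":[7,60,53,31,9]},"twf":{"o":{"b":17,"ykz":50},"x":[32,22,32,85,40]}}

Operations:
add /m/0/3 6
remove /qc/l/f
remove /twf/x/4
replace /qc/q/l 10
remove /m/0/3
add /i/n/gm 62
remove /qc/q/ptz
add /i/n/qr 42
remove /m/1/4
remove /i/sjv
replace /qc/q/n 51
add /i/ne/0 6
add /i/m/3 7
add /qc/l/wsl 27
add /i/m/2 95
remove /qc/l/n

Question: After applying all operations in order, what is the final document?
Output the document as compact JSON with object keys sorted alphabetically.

Answer: {"i":{"m":[15,31,95,49,7,23],"n":{"gm":62,"gq":68,"lkc":39,"qr":42},"ne":[6,56,21,92,52]},"m":[[69,50,86,64],[53,78,17,33],{"a":88,"ir":83,"my":50},[59,14,41,40]],"qc":{"l":{"w":9,"wsl":27},"q":{"l":10,"n":51,"yrb":38},"w":[7,60,53,31,9]},"twf":{"o":{"b":17,"ykz":50},"x":[32,22,32,85]}}

Derivation:
After op 1 (add /m/0/3 6): {"i":{"m":[15,31,49,23],"n":{"gq":68,"lkc":39},"ne":[56,21,92,52],"sjv":[32,48]},"m":[[69,50,86,6,64],[53,78,17,33,27],{"a":88,"ir":83,"my":50},[59,14,41,40]],"qc":{"l":{"f":58,"n":22,"w":9},"q":{"l":67,"n":82,"ptz":56,"yrb":38},"w":[7,60,53,31,9]},"twf":{"o":{"b":17,"ykz":50},"x":[32,22,32,85,40]}}
After op 2 (remove /qc/l/f): {"i":{"m":[15,31,49,23],"n":{"gq":68,"lkc":39},"ne":[56,21,92,52],"sjv":[32,48]},"m":[[69,50,86,6,64],[53,78,17,33,27],{"a":88,"ir":83,"my":50},[59,14,41,40]],"qc":{"l":{"n":22,"w":9},"q":{"l":67,"n":82,"ptz":56,"yrb":38},"w":[7,60,53,31,9]},"twf":{"o":{"b":17,"ykz":50},"x":[32,22,32,85,40]}}
After op 3 (remove /twf/x/4): {"i":{"m":[15,31,49,23],"n":{"gq":68,"lkc":39},"ne":[56,21,92,52],"sjv":[32,48]},"m":[[69,50,86,6,64],[53,78,17,33,27],{"a":88,"ir":83,"my":50},[59,14,41,40]],"qc":{"l":{"n":22,"w":9},"q":{"l":67,"n":82,"ptz":56,"yrb":38},"w":[7,60,53,31,9]},"twf":{"o":{"b":17,"ykz":50},"x":[32,22,32,85]}}
After op 4 (replace /qc/q/l 10): {"i":{"m":[15,31,49,23],"n":{"gq":68,"lkc":39},"ne":[56,21,92,52],"sjv":[32,48]},"m":[[69,50,86,6,64],[53,78,17,33,27],{"a":88,"ir":83,"my":50},[59,14,41,40]],"qc":{"l":{"n":22,"w":9},"q":{"l":10,"n":82,"ptz":56,"yrb":38},"w":[7,60,53,31,9]},"twf":{"o":{"b":17,"ykz":50},"x":[32,22,32,85]}}
After op 5 (remove /m/0/3): {"i":{"m":[15,31,49,23],"n":{"gq":68,"lkc":39},"ne":[56,21,92,52],"sjv":[32,48]},"m":[[69,50,86,64],[53,78,17,33,27],{"a":88,"ir":83,"my":50},[59,14,41,40]],"qc":{"l":{"n":22,"w":9},"q":{"l":10,"n":82,"ptz":56,"yrb":38},"w":[7,60,53,31,9]},"twf":{"o":{"b":17,"ykz":50},"x":[32,22,32,85]}}
After op 6 (add /i/n/gm 62): {"i":{"m":[15,31,49,23],"n":{"gm":62,"gq":68,"lkc":39},"ne":[56,21,92,52],"sjv":[32,48]},"m":[[69,50,86,64],[53,78,17,33,27],{"a":88,"ir":83,"my":50},[59,14,41,40]],"qc":{"l":{"n":22,"w":9},"q":{"l":10,"n":82,"ptz":56,"yrb":38},"w":[7,60,53,31,9]},"twf":{"o":{"b":17,"ykz":50},"x":[32,22,32,85]}}
After op 7 (remove /qc/q/ptz): {"i":{"m":[15,31,49,23],"n":{"gm":62,"gq":68,"lkc":39},"ne":[56,21,92,52],"sjv":[32,48]},"m":[[69,50,86,64],[53,78,17,33,27],{"a":88,"ir":83,"my":50},[59,14,41,40]],"qc":{"l":{"n":22,"w":9},"q":{"l":10,"n":82,"yrb":38},"w":[7,60,53,31,9]},"twf":{"o":{"b":17,"ykz":50},"x":[32,22,32,85]}}
After op 8 (add /i/n/qr 42): {"i":{"m":[15,31,49,23],"n":{"gm":62,"gq":68,"lkc":39,"qr":42},"ne":[56,21,92,52],"sjv":[32,48]},"m":[[69,50,86,64],[53,78,17,33,27],{"a":88,"ir":83,"my":50},[59,14,41,40]],"qc":{"l":{"n":22,"w":9},"q":{"l":10,"n":82,"yrb":38},"w":[7,60,53,31,9]},"twf":{"o":{"b":17,"ykz":50},"x":[32,22,32,85]}}
After op 9 (remove /m/1/4): {"i":{"m":[15,31,49,23],"n":{"gm":62,"gq":68,"lkc":39,"qr":42},"ne":[56,21,92,52],"sjv":[32,48]},"m":[[69,50,86,64],[53,78,17,33],{"a":88,"ir":83,"my":50},[59,14,41,40]],"qc":{"l":{"n":22,"w":9},"q":{"l":10,"n":82,"yrb":38},"w":[7,60,53,31,9]},"twf":{"o":{"b":17,"ykz":50},"x":[32,22,32,85]}}
After op 10 (remove /i/sjv): {"i":{"m":[15,31,49,23],"n":{"gm":62,"gq":68,"lkc":39,"qr":42},"ne":[56,21,92,52]},"m":[[69,50,86,64],[53,78,17,33],{"a":88,"ir":83,"my":50},[59,14,41,40]],"qc":{"l":{"n":22,"w":9},"q":{"l":10,"n":82,"yrb":38},"w":[7,60,53,31,9]},"twf":{"o":{"b":17,"ykz":50},"x":[32,22,32,85]}}
After op 11 (replace /qc/q/n 51): {"i":{"m":[15,31,49,23],"n":{"gm":62,"gq":68,"lkc":39,"qr":42},"ne":[56,21,92,52]},"m":[[69,50,86,64],[53,78,17,33],{"a":88,"ir":83,"my":50},[59,14,41,40]],"qc":{"l":{"n":22,"w":9},"q":{"l":10,"n":51,"yrb":38},"w":[7,60,53,31,9]},"twf":{"o":{"b":17,"ykz":50},"x":[32,22,32,85]}}
After op 12 (add /i/ne/0 6): {"i":{"m":[15,31,49,23],"n":{"gm":62,"gq":68,"lkc":39,"qr":42},"ne":[6,56,21,92,52]},"m":[[69,50,86,64],[53,78,17,33],{"a":88,"ir":83,"my":50},[59,14,41,40]],"qc":{"l":{"n":22,"w":9},"q":{"l":10,"n":51,"yrb":38},"w":[7,60,53,31,9]},"twf":{"o":{"b":17,"ykz":50},"x":[32,22,32,85]}}
After op 13 (add /i/m/3 7): {"i":{"m":[15,31,49,7,23],"n":{"gm":62,"gq":68,"lkc":39,"qr":42},"ne":[6,56,21,92,52]},"m":[[69,50,86,64],[53,78,17,33],{"a":88,"ir":83,"my":50},[59,14,41,40]],"qc":{"l":{"n":22,"w":9},"q":{"l":10,"n":51,"yrb":38},"w":[7,60,53,31,9]},"twf":{"o":{"b":17,"ykz":50},"x":[32,22,32,85]}}
After op 14 (add /qc/l/wsl 27): {"i":{"m":[15,31,49,7,23],"n":{"gm":62,"gq":68,"lkc":39,"qr":42},"ne":[6,56,21,92,52]},"m":[[69,50,86,64],[53,78,17,33],{"a":88,"ir":83,"my":50},[59,14,41,40]],"qc":{"l":{"n":22,"w":9,"wsl":27},"q":{"l":10,"n":51,"yrb":38},"w":[7,60,53,31,9]},"twf":{"o":{"b":17,"ykz":50},"x":[32,22,32,85]}}
After op 15 (add /i/m/2 95): {"i":{"m":[15,31,95,49,7,23],"n":{"gm":62,"gq":68,"lkc":39,"qr":42},"ne":[6,56,21,92,52]},"m":[[69,50,86,64],[53,78,17,33],{"a":88,"ir":83,"my":50},[59,14,41,40]],"qc":{"l":{"n":22,"w":9,"wsl":27},"q":{"l":10,"n":51,"yrb":38},"w":[7,60,53,31,9]},"twf":{"o":{"b":17,"ykz":50},"x":[32,22,32,85]}}
After op 16 (remove /qc/l/n): {"i":{"m":[15,31,95,49,7,23],"n":{"gm":62,"gq":68,"lkc":39,"qr":42},"ne":[6,56,21,92,52]},"m":[[69,50,86,64],[53,78,17,33],{"a":88,"ir":83,"my":50},[59,14,41,40]],"qc":{"l":{"w":9,"wsl":27},"q":{"l":10,"n":51,"yrb":38},"w":[7,60,53,31,9]},"twf":{"o":{"b":17,"ykz":50},"x":[32,22,32,85]}}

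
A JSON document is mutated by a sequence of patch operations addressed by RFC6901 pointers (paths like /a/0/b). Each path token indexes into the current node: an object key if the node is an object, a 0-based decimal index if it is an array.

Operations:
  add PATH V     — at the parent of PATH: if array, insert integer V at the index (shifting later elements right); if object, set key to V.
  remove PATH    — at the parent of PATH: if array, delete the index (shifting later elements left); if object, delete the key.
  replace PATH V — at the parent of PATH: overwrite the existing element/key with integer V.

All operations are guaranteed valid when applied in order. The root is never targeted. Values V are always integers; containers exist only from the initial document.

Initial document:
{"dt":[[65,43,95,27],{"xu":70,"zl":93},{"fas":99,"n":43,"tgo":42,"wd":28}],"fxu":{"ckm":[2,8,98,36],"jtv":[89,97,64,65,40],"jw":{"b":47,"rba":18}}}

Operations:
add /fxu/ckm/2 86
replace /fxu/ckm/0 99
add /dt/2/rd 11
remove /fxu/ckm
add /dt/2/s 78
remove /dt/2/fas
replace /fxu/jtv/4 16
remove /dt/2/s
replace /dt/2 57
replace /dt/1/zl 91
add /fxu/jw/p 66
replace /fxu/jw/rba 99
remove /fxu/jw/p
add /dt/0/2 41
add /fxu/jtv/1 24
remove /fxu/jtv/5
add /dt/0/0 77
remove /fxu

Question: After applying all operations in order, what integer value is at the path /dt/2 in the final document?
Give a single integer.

Answer: 57

Derivation:
After op 1 (add /fxu/ckm/2 86): {"dt":[[65,43,95,27],{"xu":70,"zl":93},{"fas":99,"n":43,"tgo":42,"wd":28}],"fxu":{"ckm":[2,8,86,98,36],"jtv":[89,97,64,65,40],"jw":{"b":47,"rba":18}}}
After op 2 (replace /fxu/ckm/0 99): {"dt":[[65,43,95,27],{"xu":70,"zl":93},{"fas":99,"n":43,"tgo":42,"wd":28}],"fxu":{"ckm":[99,8,86,98,36],"jtv":[89,97,64,65,40],"jw":{"b":47,"rba":18}}}
After op 3 (add /dt/2/rd 11): {"dt":[[65,43,95,27],{"xu":70,"zl":93},{"fas":99,"n":43,"rd":11,"tgo":42,"wd":28}],"fxu":{"ckm":[99,8,86,98,36],"jtv":[89,97,64,65,40],"jw":{"b":47,"rba":18}}}
After op 4 (remove /fxu/ckm): {"dt":[[65,43,95,27],{"xu":70,"zl":93},{"fas":99,"n":43,"rd":11,"tgo":42,"wd":28}],"fxu":{"jtv":[89,97,64,65,40],"jw":{"b":47,"rba":18}}}
After op 5 (add /dt/2/s 78): {"dt":[[65,43,95,27],{"xu":70,"zl":93},{"fas":99,"n":43,"rd":11,"s":78,"tgo":42,"wd":28}],"fxu":{"jtv":[89,97,64,65,40],"jw":{"b":47,"rba":18}}}
After op 6 (remove /dt/2/fas): {"dt":[[65,43,95,27],{"xu":70,"zl":93},{"n":43,"rd":11,"s":78,"tgo":42,"wd":28}],"fxu":{"jtv":[89,97,64,65,40],"jw":{"b":47,"rba":18}}}
After op 7 (replace /fxu/jtv/4 16): {"dt":[[65,43,95,27],{"xu":70,"zl":93},{"n":43,"rd":11,"s":78,"tgo":42,"wd":28}],"fxu":{"jtv":[89,97,64,65,16],"jw":{"b":47,"rba":18}}}
After op 8 (remove /dt/2/s): {"dt":[[65,43,95,27],{"xu":70,"zl":93},{"n":43,"rd":11,"tgo":42,"wd":28}],"fxu":{"jtv":[89,97,64,65,16],"jw":{"b":47,"rba":18}}}
After op 9 (replace /dt/2 57): {"dt":[[65,43,95,27],{"xu":70,"zl":93},57],"fxu":{"jtv":[89,97,64,65,16],"jw":{"b":47,"rba":18}}}
After op 10 (replace /dt/1/zl 91): {"dt":[[65,43,95,27],{"xu":70,"zl":91},57],"fxu":{"jtv":[89,97,64,65,16],"jw":{"b":47,"rba":18}}}
After op 11 (add /fxu/jw/p 66): {"dt":[[65,43,95,27],{"xu":70,"zl":91},57],"fxu":{"jtv":[89,97,64,65,16],"jw":{"b":47,"p":66,"rba":18}}}
After op 12 (replace /fxu/jw/rba 99): {"dt":[[65,43,95,27],{"xu":70,"zl":91},57],"fxu":{"jtv":[89,97,64,65,16],"jw":{"b":47,"p":66,"rba":99}}}
After op 13 (remove /fxu/jw/p): {"dt":[[65,43,95,27],{"xu":70,"zl":91},57],"fxu":{"jtv":[89,97,64,65,16],"jw":{"b":47,"rba":99}}}
After op 14 (add /dt/0/2 41): {"dt":[[65,43,41,95,27],{"xu":70,"zl":91},57],"fxu":{"jtv":[89,97,64,65,16],"jw":{"b":47,"rba":99}}}
After op 15 (add /fxu/jtv/1 24): {"dt":[[65,43,41,95,27],{"xu":70,"zl":91},57],"fxu":{"jtv":[89,24,97,64,65,16],"jw":{"b":47,"rba":99}}}
After op 16 (remove /fxu/jtv/5): {"dt":[[65,43,41,95,27],{"xu":70,"zl":91},57],"fxu":{"jtv":[89,24,97,64,65],"jw":{"b":47,"rba":99}}}
After op 17 (add /dt/0/0 77): {"dt":[[77,65,43,41,95,27],{"xu":70,"zl":91},57],"fxu":{"jtv":[89,24,97,64,65],"jw":{"b":47,"rba":99}}}
After op 18 (remove /fxu): {"dt":[[77,65,43,41,95,27],{"xu":70,"zl":91},57]}
Value at /dt/2: 57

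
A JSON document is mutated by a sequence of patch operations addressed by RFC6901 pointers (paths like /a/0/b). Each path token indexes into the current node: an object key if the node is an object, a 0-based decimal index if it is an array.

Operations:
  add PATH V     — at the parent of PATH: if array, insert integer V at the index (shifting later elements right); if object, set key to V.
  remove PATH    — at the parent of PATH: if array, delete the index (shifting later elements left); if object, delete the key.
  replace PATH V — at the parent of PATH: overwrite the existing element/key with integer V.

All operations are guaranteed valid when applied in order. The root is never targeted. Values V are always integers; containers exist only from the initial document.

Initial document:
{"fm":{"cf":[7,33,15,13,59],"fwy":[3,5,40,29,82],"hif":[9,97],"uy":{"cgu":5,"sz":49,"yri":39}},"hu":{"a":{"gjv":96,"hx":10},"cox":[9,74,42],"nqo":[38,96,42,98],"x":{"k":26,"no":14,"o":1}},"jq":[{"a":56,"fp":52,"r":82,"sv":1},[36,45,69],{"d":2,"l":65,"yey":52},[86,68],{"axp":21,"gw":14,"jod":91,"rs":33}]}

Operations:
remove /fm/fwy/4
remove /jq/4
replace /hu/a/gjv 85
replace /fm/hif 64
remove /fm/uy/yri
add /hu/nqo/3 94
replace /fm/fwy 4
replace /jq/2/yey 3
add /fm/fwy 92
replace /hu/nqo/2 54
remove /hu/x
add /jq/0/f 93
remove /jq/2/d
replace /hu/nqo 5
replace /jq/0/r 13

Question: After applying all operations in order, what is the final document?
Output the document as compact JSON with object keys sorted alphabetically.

Answer: {"fm":{"cf":[7,33,15,13,59],"fwy":92,"hif":64,"uy":{"cgu":5,"sz":49}},"hu":{"a":{"gjv":85,"hx":10},"cox":[9,74,42],"nqo":5},"jq":[{"a":56,"f":93,"fp":52,"r":13,"sv":1},[36,45,69],{"l":65,"yey":3},[86,68]]}

Derivation:
After op 1 (remove /fm/fwy/4): {"fm":{"cf":[7,33,15,13,59],"fwy":[3,5,40,29],"hif":[9,97],"uy":{"cgu":5,"sz":49,"yri":39}},"hu":{"a":{"gjv":96,"hx":10},"cox":[9,74,42],"nqo":[38,96,42,98],"x":{"k":26,"no":14,"o":1}},"jq":[{"a":56,"fp":52,"r":82,"sv":1},[36,45,69],{"d":2,"l":65,"yey":52},[86,68],{"axp":21,"gw":14,"jod":91,"rs":33}]}
After op 2 (remove /jq/4): {"fm":{"cf":[7,33,15,13,59],"fwy":[3,5,40,29],"hif":[9,97],"uy":{"cgu":5,"sz":49,"yri":39}},"hu":{"a":{"gjv":96,"hx":10},"cox":[9,74,42],"nqo":[38,96,42,98],"x":{"k":26,"no":14,"o":1}},"jq":[{"a":56,"fp":52,"r":82,"sv":1},[36,45,69],{"d":2,"l":65,"yey":52},[86,68]]}
After op 3 (replace /hu/a/gjv 85): {"fm":{"cf":[7,33,15,13,59],"fwy":[3,5,40,29],"hif":[9,97],"uy":{"cgu":5,"sz":49,"yri":39}},"hu":{"a":{"gjv":85,"hx":10},"cox":[9,74,42],"nqo":[38,96,42,98],"x":{"k":26,"no":14,"o":1}},"jq":[{"a":56,"fp":52,"r":82,"sv":1},[36,45,69],{"d":2,"l":65,"yey":52},[86,68]]}
After op 4 (replace /fm/hif 64): {"fm":{"cf":[7,33,15,13,59],"fwy":[3,5,40,29],"hif":64,"uy":{"cgu":5,"sz":49,"yri":39}},"hu":{"a":{"gjv":85,"hx":10},"cox":[9,74,42],"nqo":[38,96,42,98],"x":{"k":26,"no":14,"o":1}},"jq":[{"a":56,"fp":52,"r":82,"sv":1},[36,45,69],{"d":2,"l":65,"yey":52},[86,68]]}
After op 5 (remove /fm/uy/yri): {"fm":{"cf":[7,33,15,13,59],"fwy":[3,5,40,29],"hif":64,"uy":{"cgu":5,"sz":49}},"hu":{"a":{"gjv":85,"hx":10},"cox":[9,74,42],"nqo":[38,96,42,98],"x":{"k":26,"no":14,"o":1}},"jq":[{"a":56,"fp":52,"r":82,"sv":1},[36,45,69],{"d":2,"l":65,"yey":52},[86,68]]}
After op 6 (add /hu/nqo/3 94): {"fm":{"cf":[7,33,15,13,59],"fwy":[3,5,40,29],"hif":64,"uy":{"cgu":5,"sz":49}},"hu":{"a":{"gjv":85,"hx":10},"cox":[9,74,42],"nqo":[38,96,42,94,98],"x":{"k":26,"no":14,"o":1}},"jq":[{"a":56,"fp":52,"r":82,"sv":1},[36,45,69],{"d":2,"l":65,"yey":52},[86,68]]}
After op 7 (replace /fm/fwy 4): {"fm":{"cf":[7,33,15,13,59],"fwy":4,"hif":64,"uy":{"cgu":5,"sz":49}},"hu":{"a":{"gjv":85,"hx":10},"cox":[9,74,42],"nqo":[38,96,42,94,98],"x":{"k":26,"no":14,"o":1}},"jq":[{"a":56,"fp":52,"r":82,"sv":1},[36,45,69],{"d":2,"l":65,"yey":52},[86,68]]}
After op 8 (replace /jq/2/yey 3): {"fm":{"cf":[7,33,15,13,59],"fwy":4,"hif":64,"uy":{"cgu":5,"sz":49}},"hu":{"a":{"gjv":85,"hx":10},"cox":[9,74,42],"nqo":[38,96,42,94,98],"x":{"k":26,"no":14,"o":1}},"jq":[{"a":56,"fp":52,"r":82,"sv":1},[36,45,69],{"d":2,"l":65,"yey":3},[86,68]]}
After op 9 (add /fm/fwy 92): {"fm":{"cf":[7,33,15,13,59],"fwy":92,"hif":64,"uy":{"cgu":5,"sz":49}},"hu":{"a":{"gjv":85,"hx":10},"cox":[9,74,42],"nqo":[38,96,42,94,98],"x":{"k":26,"no":14,"o":1}},"jq":[{"a":56,"fp":52,"r":82,"sv":1},[36,45,69],{"d":2,"l":65,"yey":3},[86,68]]}
After op 10 (replace /hu/nqo/2 54): {"fm":{"cf":[7,33,15,13,59],"fwy":92,"hif":64,"uy":{"cgu":5,"sz":49}},"hu":{"a":{"gjv":85,"hx":10},"cox":[9,74,42],"nqo":[38,96,54,94,98],"x":{"k":26,"no":14,"o":1}},"jq":[{"a":56,"fp":52,"r":82,"sv":1},[36,45,69],{"d":2,"l":65,"yey":3},[86,68]]}
After op 11 (remove /hu/x): {"fm":{"cf":[7,33,15,13,59],"fwy":92,"hif":64,"uy":{"cgu":5,"sz":49}},"hu":{"a":{"gjv":85,"hx":10},"cox":[9,74,42],"nqo":[38,96,54,94,98]},"jq":[{"a":56,"fp":52,"r":82,"sv":1},[36,45,69],{"d":2,"l":65,"yey":3},[86,68]]}
After op 12 (add /jq/0/f 93): {"fm":{"cf":[7,33,15,13,59],"fwy":92,"hif":64,"uy":{"cgu":5,"sz":49}},"hu":{"a":{"gjv":85,"hx":10},"cox":[9,74,42],"nqo":[38,96,54,94,98]},"jq":[{"a":56,"f":93,"fp":52,"r":82,"sv":1},[36,45,69],{"d":2,"l":65,"yey":3},[86,68]]}
After op 13 (remove /jq/2/d): {"fm":{"cf":[7,33,15,13,59],"fwy":92,"hif":64,"uy":{"cgu":5,"sz":49}},"hu":{"a":{"gjv":85,"hx":10},"cox":[9,74,42],"nqo":[38,96,54,94,98]},"jq":[{"a":56,"f":93,"fp":52,"r":82,"sv":1},[36,45,69],{"l":65,"yey":3},[86,68]]}
After op 14 (replace /hu/nqo 5): {"fm":{"cf":[7,33,15,13,59],"fwy":92,"hif":64,"uy":{"cgu":5,"sz":49}},"hu":{"a":{"gjv":85,"hx":10},"cox":[9,74,42],"nqo":5},"jq":[{"a":56,"f":93,"fp":52,"r":82,"sv":1},[36,45,69],{"l":65,"yey":3},[86,68]]}
After op 15 (replace /jq/0/r 13): {"fm":{"cf":[7,33,15,13,59],"fwy":92,"hif":64,"uy":{"cgu":5,"sz":49}},"hu":{"a":{"gjv":85,"hx":10},"cox":[9,74,42],"nqo":5},"jq":[{"a":56,"f":93,"fp":52,"r":13,"sv":1},[36,45,69],{"l":65,"yey":3},[86,68]]}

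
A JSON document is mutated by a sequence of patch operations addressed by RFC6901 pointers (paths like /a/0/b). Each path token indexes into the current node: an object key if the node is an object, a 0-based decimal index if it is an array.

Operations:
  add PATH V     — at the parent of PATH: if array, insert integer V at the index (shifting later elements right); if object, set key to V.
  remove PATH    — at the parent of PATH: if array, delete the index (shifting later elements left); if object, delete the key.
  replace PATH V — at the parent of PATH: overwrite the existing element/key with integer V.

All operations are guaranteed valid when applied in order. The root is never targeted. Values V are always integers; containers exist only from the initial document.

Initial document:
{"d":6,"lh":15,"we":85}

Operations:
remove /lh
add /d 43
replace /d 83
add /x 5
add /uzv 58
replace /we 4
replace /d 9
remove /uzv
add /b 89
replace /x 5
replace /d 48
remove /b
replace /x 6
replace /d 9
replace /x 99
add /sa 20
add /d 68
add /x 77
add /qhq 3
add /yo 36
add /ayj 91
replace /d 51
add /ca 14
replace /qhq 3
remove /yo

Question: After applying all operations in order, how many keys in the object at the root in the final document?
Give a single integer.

Answer: 7

Derivation:
After op 1 (remove /lh): {"d":6,"we":85}
After op 2 (add /d 43): {"d":43,"we":85}
After op 3 (replace /d 83): {"d":83,"we":85}
After op 4 (add /x 5): {"d":83,"we":85,"x":5}
After op 5 (add /uzv 58): {"d":83,"uzv":58,"we":85,"x":5}
After op 6 (replace /we 4): {"d":83,"uzv":58,"we":4,"x":5}
After op 7 (replace /d 9): {"d":9,"uzv":58,"we":4,"x":5}
After op 8 (remove /uzv): {"d":9,"we":4,"x":5}
After op 9 (add /b 89): {"b":89,"d":9,"we":4,"x":5}
After op 10 (replace /x 5): {"b":89,"d":9,"we":4,"x":5}
After op 11 (replace /d 48): {"b":89,"d":48,"we":4,"x":5}
After op 12 (remove /b): {"d":48,"we":4,"x":5}
After op 13 (replace /x 6): {"d":48,"we":4,"x":6}
After op 14 (replace /d 9): {"d":9,"we":4,"x":6}
After op 15 (replace /x 99): {"d":9,"we":4,"x":99}
After op 16 (add /sa 20): {"d":9,"sa":20,"we":4,"x":99}
After op 17 (add /d 68): {"d":68,"sa":20,"we":4,"x":99}
After op 18 (add /x 77): {"d":68,"sa":20,"we":4,"x":77}
After op 19 (add /qhq 3): {"d":68,"qhq":3,"sa":20,"we":4,"x":77}
After op 20 (add /yo 36): {"d":68,"qhq":3,"sa":20,"we":4,"x":77,"yo":36}
After op 21 (add /ayj 91): {"ayj":91,"d":68,"qhq":3,"sa":20,"we":4,"x":77,"yo":36}
After op 22 (replace /d 51): {"ayj":91,"d":51,"qhq":3,"sa":20,"we":4,"x":77,"yo":36}
After op 23 (add /ca 14): {"ayj":91,"ca":14,"d":51,"qhq":3,"sa":20,"we":4,"x":77,"yo":36}
After op 24 (replace /qhq 3): {"ayj":91,"ca":14,"d":51,"qhq":3,"sa":20,"we":4,"x":77,"yo":36}
After op 25 (remove /yo): {"ayj":91,"ca":14,"d":51,"qhq":3,"sa":20,"we":4,"x":77}
Size at the root: 7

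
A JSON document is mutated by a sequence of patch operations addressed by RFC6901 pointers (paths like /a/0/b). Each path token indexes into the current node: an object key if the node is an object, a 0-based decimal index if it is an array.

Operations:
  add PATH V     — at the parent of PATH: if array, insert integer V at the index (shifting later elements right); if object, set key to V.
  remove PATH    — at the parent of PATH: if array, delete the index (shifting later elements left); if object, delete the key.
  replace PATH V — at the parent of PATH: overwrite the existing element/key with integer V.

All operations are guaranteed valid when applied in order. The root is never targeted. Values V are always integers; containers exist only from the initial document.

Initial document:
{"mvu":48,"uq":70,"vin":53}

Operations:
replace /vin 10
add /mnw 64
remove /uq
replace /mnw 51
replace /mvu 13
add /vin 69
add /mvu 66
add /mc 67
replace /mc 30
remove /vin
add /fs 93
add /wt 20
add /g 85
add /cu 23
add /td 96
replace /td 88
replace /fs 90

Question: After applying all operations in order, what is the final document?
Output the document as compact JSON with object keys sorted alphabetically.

After op 1 (replace /vin 10): {"mvu":48,"uq":70,"vin":10}
After op 2 (add /mnw 64): {"mnw":64,"mvu":48,"uq":70,"vin":10}
After op 3 (remove /uq): {"mnw":64,"mvu":48,"vin":10}
After op 4 (replace /mnw 51): {"mnw":51,"mvu":48,"vin":10}
After op 5 (replace /mvu 13): {"mnw":51,"mvu":13,"vin":10}
After op 6 (add /vin 69): {"mnw":51,"mvu":13,"vin":69}
After op 7 (add /mvu 66): {"mnw":51,"mvu":66,"vin":69}
After op 8 (add /mc 67): {"mc":67,"mnw":51,"mvu":66,"vin":69}
After op 9 (replace /mc 30): {"mc":30,"mnw":51,"mvu":66,"vin":69}
After op 10 (remove /vin): {"mc":30,"mnw":51,"mvu":66}
After op 11 (add /fs 93): {"fs":93,"mc":30,"mnw":51,"mvu":66}
After op 12 (add /wt 20): {"fs":93,"mc":30,"mnw":51,"mvu":66,"wt":20}
After op 13 (add /g 85): {"fs":93,"g":85,"mc":30,"mnw":51,"mvu":66,"wt":20}
After op 14 (add /cu 23): {"cu":23,"fs":93,"g":85,"mc":30,"mnw":51,"mvu":66,"wt":20}
After op 15 (add /td 96): {"cu":23,"fs":93,"g":85,"mc":30,"mnw":51,"mvu":66,"td":96,"wt":20}
After op 16 (replace /td 88): {"cu":23,"fs":93,"g":85,"mc":30,"mnw":51,"mvu":66,"td":88,"wt":20}
After op 17 (replace /fs 90): {"cu":23,"fs":90,"g":85,"mc":30,"mnw":51,"mvu":66,"td":88,"wt":20}

Answer: {"cu":23,"fs":90,"g":85,"mc":30,"mnw":51,"mvu":66,"td":88,"wt":20}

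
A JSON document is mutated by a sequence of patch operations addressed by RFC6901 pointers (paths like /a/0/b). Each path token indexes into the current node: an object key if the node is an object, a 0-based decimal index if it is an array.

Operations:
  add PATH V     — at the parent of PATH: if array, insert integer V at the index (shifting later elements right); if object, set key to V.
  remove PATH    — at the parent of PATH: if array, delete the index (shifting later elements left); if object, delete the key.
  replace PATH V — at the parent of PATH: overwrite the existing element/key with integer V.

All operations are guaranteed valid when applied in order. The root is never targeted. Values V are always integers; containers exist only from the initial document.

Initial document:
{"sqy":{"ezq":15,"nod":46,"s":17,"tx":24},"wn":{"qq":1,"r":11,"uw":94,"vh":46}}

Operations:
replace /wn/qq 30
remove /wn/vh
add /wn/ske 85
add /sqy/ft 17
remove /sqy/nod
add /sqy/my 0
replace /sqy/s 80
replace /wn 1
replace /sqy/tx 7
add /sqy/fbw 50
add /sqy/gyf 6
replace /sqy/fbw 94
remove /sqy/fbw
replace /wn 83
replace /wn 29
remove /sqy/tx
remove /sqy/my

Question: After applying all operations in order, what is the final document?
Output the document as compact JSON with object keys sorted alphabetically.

After op 1 (replace /wn/qq 30): {"sqy":{"ezq":15,"nod":46,"s":17,"tx":24},"wn":{"qq":30,"r":11,"uw":94,"vh":46}}
After op 2 (remove /wn/vh): {"sqy":{"ezq":15,"nod":46,"s":17,"tx":24},"wn":{"qq":30,"r":11,"uw":94}}
After op 3 (add /wn/ske 85): {"sqy":{"ezq":15,"nod":46,"s":17,"tx":24},"wn":{"qq":30,"r":11,"ske":85,"uw":94}}
After op 4 (add /sqy/ft 17): {"sqy":{"ezq":15,"ft":17,"nod":46,"s":17,"tx":24},"wn":{"qq":30,"r":11,"ske":85,"uw":94}}
After op 5 (remove /sqy/nod): {"sqy":{"ezq":15,"ft":17,"s":17,"tx":24},"wn":{"qq":30,"r":11,"ske":85,"uw":94}}
After op 6 (add /sqy/my 0): {"sqy":{"ezq":15,"ft":17,"my":0,"s":17,"tx":24},"wn":{"qq":30,"r":11,"ske":85,"uw":94}}
After op 7 (replace /sqy/s 80): {"sqy":{"ezq":15,"ft":17,"my":0,"s":80,"tx":24},"wn":{"qq":30,"r":11,"ske":85,"uw":94}}
After op 8 (replace /wn 1): {"sqy":{"ezq":15,"ft":17,"my":0,"s":80,"tx":24},"wn":1}
After op 9 (replace /sqy/tx 7): {"sqy":{"ezq":15,"ft":17,"my":0,"s":80,"tx":7},"wn":1}
After op 10 (add /sqy/fbw 50): {"sqy":{"ezq":15,"fbw":50,"ft":17,"my":0,"s":80,"tx":7},"wn":1}
After op 11 (add /sqy/gyf 6): {"sqy":{"ezq":15,"fbw":50,"ft":17,"gyf":6,"my":0,"s":80,"tx":7},"wn":1}
After op 12 (replace /sqy/fbw 94): {"sqy":{"ezq":15,"fbw":94,"ft":17,"gyf":6,"my":0,"s":80,"tx":7},"wn":1}
After op 13 (remove /sqy/fbw): {"sqy":{"ezq":15,"ft":17,"gyf":6,"my":0,"s":80,"tx":7},"wn":1}
After op 14 (replace /wn 83): {"sqy":{"ezq":15,"ft":17,"gyf":6,"my":0,"s":80,"tx":7},"wn":83}
After op 15 (replace /wn 29): {"sqy":{"ezq":15,"ft":17,"gyf":6,"my":0,"s":80,"tx":7},"wn":29}
After op 16 (remove /sqy/tx): {"sqy":{"ezq":15,"ft":17,"gyf":6,"my":0,"s":80},"wn":29}
After op 17 (remove /sqy/my): {"sqy":{"ezq":15,"ft":17,"gyf":6,"s":80},"wn":29}

Answer: {"sqy":{"ezq":15,"ft":17,"gyf":6,"s":80},"wn":29}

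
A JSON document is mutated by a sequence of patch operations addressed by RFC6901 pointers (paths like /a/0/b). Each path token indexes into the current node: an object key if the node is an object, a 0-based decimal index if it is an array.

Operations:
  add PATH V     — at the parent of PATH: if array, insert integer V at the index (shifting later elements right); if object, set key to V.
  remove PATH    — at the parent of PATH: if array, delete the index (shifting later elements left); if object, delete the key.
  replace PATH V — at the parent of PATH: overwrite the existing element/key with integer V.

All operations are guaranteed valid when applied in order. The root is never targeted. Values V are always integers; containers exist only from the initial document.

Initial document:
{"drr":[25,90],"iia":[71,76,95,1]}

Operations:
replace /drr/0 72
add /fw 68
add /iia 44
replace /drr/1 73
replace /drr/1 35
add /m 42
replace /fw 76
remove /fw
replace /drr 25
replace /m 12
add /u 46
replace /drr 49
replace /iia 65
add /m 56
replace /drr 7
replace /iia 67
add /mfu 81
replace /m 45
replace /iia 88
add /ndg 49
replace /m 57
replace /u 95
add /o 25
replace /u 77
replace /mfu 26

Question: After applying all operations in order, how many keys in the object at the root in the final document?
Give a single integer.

Answer: 7

Derivation:
After op 1 (replace /drr/0 72): {"drr":[72,90],"iia":[71,76,95,1]}
After op 2 (add /fw 68): {"drr":[72,90],"fw":68,"iia":[71,76,95,1]}
After op 3 (add /iia 44): {"drr":[72,90],"fw":68,"iia":44}
After op 4 (replace /drr/1 73): {"drr":[72,73],"fw":68,"iia":44}
After op 5 (replace /drr/1 35): {"drr":[72,35],"fw":68,"iia":44}
After op 6 (add /m 42): {"drr":[72,35],"fw":68,"iia":44,"m":42}
After op 7 (replace /fw 76): {"drr":[72,35],"fw":76,"iia":44,"m":42}
After op 8 (remove /fw): {"drr":[72,35],"iia":44,"m":42}
After op 9 (replace /drr 25): {"drr":25,"iia":44,"m":42}
After op 10 (replace /m 12): {"drr":25,"iia":44,"m":12}
After op 11 (add /u 46): {"drr":25,"iia":44,"m":12,"u":46}
After op 12 (replace /drr 49): {"drr":49,"iia":44,"m":12,"u":46}
After op 13 (replace /iia 65): {"drr":49,"iia":65,"m":12,"u":46}
After op 14 (add /m 56): {"drr":49,"iia":65,"m":56,"u":46}
After op 15 (replace /drr 7): {"drr":7,"iia":65,"m":56,"u":46}
After op 16 (replace /iia 67): {"drr":7,"iia":67,"m":56,"u":46}
After op 17 (add /mfu 81): {"drr":7,"iia":67,"m":56,"mfu":81,"u":46}
After op 18 (replace /m 45): {"drr":7,"iia":67,"m":45,"mfu":81,"u":46}
After op 19 (replace /iia 88): {"drr":7,"iia":88,"m":45,"mfu":81,"u":46}
After op 20 (add /ndg 49): {"drr":7,"iia":88,"m":45,"mfu":81,"ndg":49,"u":46}
After op 21 (replace /m 57): {"drr":7,"iia":88,"m":57,"mfu":81,"ndg":49,"u":46}
After op 22 (replace /u 95): {"drr":7,"iia":88,"m":57,"mfu":81,"ndg":49,"u":95}
After op 23 (add /o 25): {"drr":7,"iia":88,"m":57,"mfu":81,"ndg":49,"o":25,"u":95}
After op 24 (replace /u 77): {"drr":7,"iia":88,"m":57,"mfu":81,"ndg":49,"o":25,"u":77}
After op 25 (replace /mfu 26): {"drr":7,"iia":88,"m":57,"mfu":26,"ndg":49,"o":25,"u":77}
Size at the root: 7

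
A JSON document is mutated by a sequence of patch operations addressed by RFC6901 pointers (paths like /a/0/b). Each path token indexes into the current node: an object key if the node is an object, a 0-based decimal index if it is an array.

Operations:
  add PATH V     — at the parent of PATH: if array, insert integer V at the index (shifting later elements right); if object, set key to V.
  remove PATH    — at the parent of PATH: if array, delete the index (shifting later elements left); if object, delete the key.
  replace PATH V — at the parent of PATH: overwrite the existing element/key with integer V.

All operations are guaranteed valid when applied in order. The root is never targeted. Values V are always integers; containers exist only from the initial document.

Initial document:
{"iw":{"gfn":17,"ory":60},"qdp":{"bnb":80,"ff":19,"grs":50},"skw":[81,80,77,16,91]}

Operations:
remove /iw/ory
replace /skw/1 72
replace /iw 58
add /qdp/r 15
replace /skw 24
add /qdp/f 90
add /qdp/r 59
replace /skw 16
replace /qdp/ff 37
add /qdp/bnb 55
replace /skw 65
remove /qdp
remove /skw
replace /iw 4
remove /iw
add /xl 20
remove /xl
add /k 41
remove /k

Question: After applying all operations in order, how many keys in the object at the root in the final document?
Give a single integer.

After op 1 (remove /iw/ory): {"iw":{"gfn":17},"qdp":{"bnb":80,"ff":19,"grs":50},"skw":[81,80,77,16,91]}
After op 2 (replace /skw/1 72): {"iw":{"gfn":17},"qdp":{"bnb":80,"ff":19,"grs":50},"skw":[81,72,77,16,91]}
After op 3 (replace /iw 58): {"iw":58,"qdp":{"bnb":80,"ff":19,"grs":50},"skw":[81,72,77,16,91]}
After op 4 (add /qdp/r 15): {"iw":58,"qdp":{"bnb":80,"ff":19,"grs":50,"r":15},"skw":[81,72,77,16,91]}
After op 5 (replace /skw 24): {"iw":58,"qdp":{"bnb":80,"ff":19,"grs":50,"r":15},"skw":24}
After op 6 (add /qdp/f 90): {"iw":58,"qdp":{"bnb":80,"f":90,"ff":19,"grs":50,"r":15},"skw":24}
After op 7 (add /qdp/r 59): {"iw":58,"qdp":{"bnb":80,"f":90,"ff":19,"grs":50,"r":59},"skw":24}
After op 8 (replace /skw 16): {"iw":58,"qdp":{"bnb":80,"f":90,"ff":19,"grs":50,"r":59},"skw":16}
After op 9 (replace /qdp/ff 37): {"iw":58,"qdp":{"bnb":80,"f":90,"ff":37,"grs":50,"r":59},"skw":16}
After op 10 (add /qdp/bnb 55): {"iw":58,"qdp":{"bnb":55,"f":90,"ff":37,"grs":50,"r":59},"skw":16}
After op 11 (replace /skw 65): {"iw":58,"qdp":{"bnb":55,"f":90,"ff":37,"grs":50,"r":59},"skw":65}
After op 12 (remove /qdp): {"iw":58,"skw":65}
After op 13 (remove /skw): {"iw":58}
After op 14 (replace /iw 4): {"iw":4}
After op 15 (remove /iw): {}
After op 16 (add /xl 20): {"xl":20}
After op 17 (remove /xl): {}
After op 18 (add /k 41): {"k":41}
After op 19 (remove /k): {}
Size at the root: 0

Answer: 0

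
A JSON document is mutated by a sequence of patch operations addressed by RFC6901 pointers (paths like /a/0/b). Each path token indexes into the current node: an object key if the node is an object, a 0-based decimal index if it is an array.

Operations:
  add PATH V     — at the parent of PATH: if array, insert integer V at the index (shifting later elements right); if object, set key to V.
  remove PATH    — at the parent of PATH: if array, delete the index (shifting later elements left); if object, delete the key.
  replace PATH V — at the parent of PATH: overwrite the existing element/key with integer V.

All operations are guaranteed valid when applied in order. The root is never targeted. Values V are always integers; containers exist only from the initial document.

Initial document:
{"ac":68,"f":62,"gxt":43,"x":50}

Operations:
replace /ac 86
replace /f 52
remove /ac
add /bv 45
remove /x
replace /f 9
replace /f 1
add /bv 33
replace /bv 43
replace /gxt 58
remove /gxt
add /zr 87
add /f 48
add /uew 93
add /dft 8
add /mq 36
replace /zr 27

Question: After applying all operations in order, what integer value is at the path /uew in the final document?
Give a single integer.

After op 1 (replace /ac 86): {"ac":86,"f":62,"gxt":43,"x":50}
After op 2 (replace /f 52): {"ac":86,"f":52,"gxt":43,"x":50}
After op 3 (remove /ac): {"f":52,"gxt":43,"x":50}
After op 4 (add /bv 45): {"bv":45,"f":52,"gxt":43,"x":50}
After op 5 (remove /x): {"bv":45,"f":52,"gxt":43}
After op 6 (replace /f 9): {"bv":45,"f":9,"gxt":43}
After op 7 (replace /f 1): {"bv":45,"f":1,"gxt":43}
After op 8 (add /bv 33): {"bv":33,"f":1,"gxt":43}
After op 9 (replace /bv 43): {"bv":43,"f":1,"gxt":43}
After op 10 (replace /gxt 58): {"bv":43,"f":1,"gxt":58}
After op 11 (remove /gxt): {"bv":43,"f":1}
After op 12 (add /zr 87): {"bv":43,"f":1,"zr":87}
After op 13 (add /f 48): {"bv":43,"f":48,"zr":87}
After op 14 (add /uew 93): {"bv":43,"f":48,"uew":93,"zr":87}
After op 15 (add /dft 8): {"bv":43,"dft":8,"f":48,"uew":93,"zr":87}
After op 16 (add /mq 36): {"bv":43,"dft":8,"f":48,"mq":36,"uew":93,"zr":87}
After op 17 (replace /zr 27): {"bv":43,"dft":8,"f":48,"mq":36,"uew":93,"zr":27}
Value at /uew: 93

Answer: 93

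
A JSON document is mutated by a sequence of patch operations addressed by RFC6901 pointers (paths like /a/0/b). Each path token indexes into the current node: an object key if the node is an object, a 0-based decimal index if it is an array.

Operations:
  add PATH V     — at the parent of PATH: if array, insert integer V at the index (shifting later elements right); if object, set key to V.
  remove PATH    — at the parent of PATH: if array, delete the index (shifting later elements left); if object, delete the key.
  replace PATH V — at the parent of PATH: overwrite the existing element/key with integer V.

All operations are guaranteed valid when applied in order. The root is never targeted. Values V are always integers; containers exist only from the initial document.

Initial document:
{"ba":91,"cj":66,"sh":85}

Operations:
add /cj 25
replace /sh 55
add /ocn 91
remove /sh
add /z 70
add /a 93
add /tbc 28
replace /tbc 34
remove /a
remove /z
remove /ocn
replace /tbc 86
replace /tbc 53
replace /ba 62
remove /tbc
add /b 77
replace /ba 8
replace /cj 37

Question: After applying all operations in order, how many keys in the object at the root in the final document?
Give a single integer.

After op 1 (add /cj 25): {"ba":91,"cj":25,"sh":85}
After op 2 (replace /sh 55): {"ba":91,"cj":25,"sh":55}
After op 3 (add /ocn 91): {"ba":91,"cj":25,"ocn":91,"sh":55}
After op 4 (remove /sh): {"ba":91,"cj":25,"ocn":91}
After op 5 (add /z 70): {"ba":91,"cj":25,"ocn":91,"z":70}
After op 6 (add /a 93): {"a":93,"ba":91,"cj":25,"ocn":91,"z":70}
After op 7 (add /tbc 28): {"a":93,"ba":91,"cj":25,"ocn":91,"tbc":28,"z":70}
After op 8 (replace /tbc 34): {"a":93,"ba":91,"cj":25,"ocn":91,"tbc":34,"z":70}
After op 9 (remove /a): {"ba":91,"cj":25,"ocn":91,"tbc":34,"z":70}
After op 10 (remove /z): {"ba":91,"cj":25,"ocn":91,"tbc":34}
After op 11 (remove /ocn): {"ba":91,"cj":25,"tbc":34}
After op 12 (replace /tbc 86): {"ba":91,"cj":25,"tbc":86}
After op 13 (replace /tbc 53): {"ba":91,"cj":25,"tbc":53}
After op 14 (replace /ba 62): {"ba":62,"cj":25,"tbc":53}
After op 15 (remove /tbc): {"ba":62,"cj":25}
After op 16 (add /b 77): {"b":77,"ba":62,"cj":25}
After op 17 (replace /ba 8): {"b":77,"ba":8,"cj":25}
After op 18 (replace /cj 37): {"b":77,"ba":8,"cj":37}
Size at the root: 3

Answer: 3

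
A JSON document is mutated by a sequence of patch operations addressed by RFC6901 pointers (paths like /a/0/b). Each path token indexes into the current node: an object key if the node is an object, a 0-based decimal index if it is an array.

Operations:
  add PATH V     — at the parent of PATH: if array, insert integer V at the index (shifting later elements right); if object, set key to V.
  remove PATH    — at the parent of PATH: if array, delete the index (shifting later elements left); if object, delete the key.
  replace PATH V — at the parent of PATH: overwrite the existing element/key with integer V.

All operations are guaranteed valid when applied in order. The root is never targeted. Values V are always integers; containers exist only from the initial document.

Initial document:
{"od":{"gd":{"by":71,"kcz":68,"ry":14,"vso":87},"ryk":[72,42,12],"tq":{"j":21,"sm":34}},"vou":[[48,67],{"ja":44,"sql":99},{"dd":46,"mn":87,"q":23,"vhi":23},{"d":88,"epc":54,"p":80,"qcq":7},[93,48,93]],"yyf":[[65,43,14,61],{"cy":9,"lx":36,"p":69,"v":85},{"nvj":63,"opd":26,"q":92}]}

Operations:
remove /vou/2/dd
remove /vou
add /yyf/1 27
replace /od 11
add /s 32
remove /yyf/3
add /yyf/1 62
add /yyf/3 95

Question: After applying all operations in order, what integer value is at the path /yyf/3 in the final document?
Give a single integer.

After op 1 (remove /vou/2/dd): {"od":{"gd":{"by":71,"kcz":68,"ry":14,"vso":87},"ryk":[72,42,12],"tq":{"j":21,"sm":34}},"vou":[[48,67],{"ja":44,"sql":99},{"mn":87,"q":23,"vhi":23},{"d":88,"epc":54,"p":80,"qcq":7},[93,48,93]],"yyf":[[65,43,14,61],{"cy":9,"lx":36,"p":69,"v":85},{"nvj":63,"opd":26,"q":92}]}
After op 2 (remove /vou): {"od":{"gd":{"by":71,"kcz":68,"ry":14,"vso":87},"ryk":[72,42,12],"tq":{"j":21,"sm":34}},"yyf":[[65,43,14,61],{"cy":9,"lx":36,"p":69,"v":85},{"nvj":63,"opd":26,"q":92}]}
After op 3 (add /yyf/1 27): {"od":{"gd":{"by":71,"kcz":68,"ry":14,"vso":87},"ryk":[72,42,12],"tq":{"j":21,"sm":34}},"yyf":[[65,43,14,61],27,{"cy":9,"lx":36,"p":69,"v":85},{"nvj":63,"opd":26,"q":92}]}
After op 4 (replace /od 11): {"od":11,"yyf":[[65,43,14,61],27,{"cy":9,"lx":36,"p":69,"v":85},{"nvj":63,"opd":26,"q":92}]}
After op 5 (add /s 32): {"od":11,"s":32,"yyf":[[65,43,14,61],27,{"cy":9,"lx":36,"p":69,"v":85},{"nvj":63,"opd":26,"q":92}]}
After op 6 (remove /yyf/3): {"od":11,"s":32,"yyf":[[65,43,14,61],27,{"cy":9,"lx":36,"p":69,"v":85}]}
After op 7 (add /yyf/1 62): {"od":11,"s":32,"yyf":[[65,43,14,61],62,27,{"cy":9,"lx":36,"p":69,"v":85}]}
After op 8 (add /yyf/3 95): {"od":11,"s":32,"yyf":[[65,43,14,61],62,27,95,{"cy":9,"lx":36,"p":69,"v":85}]}
Value at /yyf/3: 95

Answer: 95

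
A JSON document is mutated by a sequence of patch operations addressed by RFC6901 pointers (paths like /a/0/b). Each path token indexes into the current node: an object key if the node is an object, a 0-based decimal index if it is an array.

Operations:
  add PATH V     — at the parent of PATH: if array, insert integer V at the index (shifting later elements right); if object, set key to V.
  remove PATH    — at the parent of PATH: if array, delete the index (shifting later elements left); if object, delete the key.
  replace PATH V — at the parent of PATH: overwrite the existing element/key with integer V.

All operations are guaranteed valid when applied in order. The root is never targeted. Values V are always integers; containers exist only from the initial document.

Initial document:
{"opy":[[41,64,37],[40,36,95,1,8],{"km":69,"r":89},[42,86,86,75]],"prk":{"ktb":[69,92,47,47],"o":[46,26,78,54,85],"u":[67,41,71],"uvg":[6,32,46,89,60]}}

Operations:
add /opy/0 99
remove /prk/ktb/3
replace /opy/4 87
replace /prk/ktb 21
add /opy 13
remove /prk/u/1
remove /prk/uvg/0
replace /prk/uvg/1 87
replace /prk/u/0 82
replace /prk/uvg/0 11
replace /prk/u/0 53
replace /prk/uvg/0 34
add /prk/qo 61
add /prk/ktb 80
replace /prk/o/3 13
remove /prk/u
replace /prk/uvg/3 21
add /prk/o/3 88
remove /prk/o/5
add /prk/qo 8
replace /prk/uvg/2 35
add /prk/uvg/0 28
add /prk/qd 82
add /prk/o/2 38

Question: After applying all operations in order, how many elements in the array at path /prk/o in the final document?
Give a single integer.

After op 1 (add /opy/0 99): {"opy":[99,[41,64,37],[40,36,95,1,8],{"km":69,"r":89},[42,86,86,75]],"prk":{"ktb":[69,92,47,47],"o":[46,26,78,54,85],"u":[67,41,71],"uvg":[6,32,46,89,60]}}
After op 2 (remove /prk/ktb/3): {"opy":[99,[41,64,37],[40,36,95,1,8],{"km":69,"r":89},[42,86,86,75]],"prk":{"ktb":[69,92,47],"o":[46,26,78,54,85],"u":[67,41,71],"uvg":[6,32,46,89,60]}}
After op 3 (replace /opy/4 87): {"opy":[99,[41,64,37],[40,36,95,1,8],{"km":69,"r":89},87],"prk":{"ktb":[69,92,47],"o":[46,26,78,54,85],"u":[67,41,71],"uvg":[6,32,46,89,60]}}
After op 4 (replace /prk/ktb 21): {"opy":[99,[41,64,37],[40,36,95,1,8],{"km":69,"r":89},87],"prk":{"ktb":21,"o":[46,26,78,54,85],"u":[67,41,71],"uvg":[6,32,46,89,60]}}
After op 5 (add /opy 13): {"opy":13,"prk":{"ktb":21,"o":[46,26,78,54,85],"u":[67,41,71],"uvg":[6,32,46,89,60]}}
After op 6 (remove /prk/u/1): {"opy":13,"prk":{"ktb":21,"o":[46,26,78,54,85],"u":[67,71],"uvg":[6,32,46,89,60]}}
After op 7 (remove /prk/uvg/0): {"opy":13,"prk":{"ktb":21,"o":[46,26,78,54,85],"u":[67,71],"uvg":[32,46,89,60]}}
After op 8 (replace /prk/uvg/1 87): {"opy":13,"prk":{"ktb":21,"o":[46,26,78,54,85],"u":[67,71],"uvg":[32,87,89,60]}}
After op 9 (replace /prk/u/0 82): {"opy":13,"prk":{"ktb":21,"o":[46,26,78,54,85],"u":[82,71],"uvg":[32,87,89,60]}}
After op 10 (replace /prk/uvg/0 11): {"opy":13,"prk":{"ktb":21,"o":[46,26,78,54,85],"u":[82,71],"uvg":[11,87,89,60]}}
After op 11 (replace /prk/u/0 53): {"opy":13,"prk":{"ktb":21,"o":[46,26,78,54,85],"u":[53,71],"uvg":[11,87,89,60]}}
After op 12 (replace /prk/uvg/0 34): {"opy":13,"prk":{"ktb":21,"o":[46,26,78,54,85],"u":[53,71],"uvg":[34,87,89,60]}}
After op 13 (add /prk/qo 61): {"opy":13,"prk":{"ktb":21,"o":[46,26,78,54,85],"qo":61,"u":[53,71],"uvg":[34,87,89,60]}}
After op 14 (add /prk/ktb 80): {"opy":13,"prk":{"ktb":80,"o":[46,26,78,54,85],"qo":61,"u":[53,71],"uvg":[34,87,89,60]}}
After op 15 (replace /prk/o/3 13): {"opy":13,"prk":{"ktb":80,"o":[46,26,78,13,85],"qo":61,"u":[53,71],"uvg":[34,87,89,60]}}
After op 16 (remove /prk/u): {"opy":13,"prk":{"ktb":80,"o":[46,26,78,13,85],"qo":61,"uvg":[34,87,89,60]}}
After op 17 (replace /prk/uvg/3 21): {"opy":13,"prk":{"ktb":80,"o":[46,26,78,13,85],"qo":61,"uvg":[34,87,89,21]}}
After op 18 (add /prk/o/3 88): {"opy":13,"prk":{"ktb":80,"o":[46,26,78,88,13,85],"qo":61,"uvg":[34,87,89,21]}}
After op 19 (remove /prk/o/5): {"opy":13,"prk":{"ktb":80,"o":[46,26,78,88,13],"qo":61,"uvg":[34,87,89,21]}}
After op 20 (add /prk/qo 8): {"opy":13,"prk":{"ktb":80,"o":[46,26,78,88,13],"qo":8,"uvg":[34,87,89,21]}}
After op 21 (replace /prk/uvg/2 35): {"opy":13,"prk":{"ktb":80,"o":[46,26,78,88,13],"qo":8,"uvg":[34,87,35,21]}}
After op 22 (add /prk/uvg/0 28): {"opy":13,"prk":{"ktb":80,"o":[46,26,78,88,13],"qo":8,"uvg":[28,34,87,35,21]}}
After op 23 (add /prk/qd 82): {"opy":13,"prk":{"ktb":80,"o":[46,26,78,88,13],"qd":82,"qo":8,"uvg":[28,34,87,35,21]}}
After op 24 (add /prk/o/2 38): {"opy":13,"prk":{"ktb":80,"o":[46,26,38,78,88,13],"qd":82,"qo":8,"uvg":[28,34,87,35,21]}}
Size at path /prk/o: 6

Answer: 6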